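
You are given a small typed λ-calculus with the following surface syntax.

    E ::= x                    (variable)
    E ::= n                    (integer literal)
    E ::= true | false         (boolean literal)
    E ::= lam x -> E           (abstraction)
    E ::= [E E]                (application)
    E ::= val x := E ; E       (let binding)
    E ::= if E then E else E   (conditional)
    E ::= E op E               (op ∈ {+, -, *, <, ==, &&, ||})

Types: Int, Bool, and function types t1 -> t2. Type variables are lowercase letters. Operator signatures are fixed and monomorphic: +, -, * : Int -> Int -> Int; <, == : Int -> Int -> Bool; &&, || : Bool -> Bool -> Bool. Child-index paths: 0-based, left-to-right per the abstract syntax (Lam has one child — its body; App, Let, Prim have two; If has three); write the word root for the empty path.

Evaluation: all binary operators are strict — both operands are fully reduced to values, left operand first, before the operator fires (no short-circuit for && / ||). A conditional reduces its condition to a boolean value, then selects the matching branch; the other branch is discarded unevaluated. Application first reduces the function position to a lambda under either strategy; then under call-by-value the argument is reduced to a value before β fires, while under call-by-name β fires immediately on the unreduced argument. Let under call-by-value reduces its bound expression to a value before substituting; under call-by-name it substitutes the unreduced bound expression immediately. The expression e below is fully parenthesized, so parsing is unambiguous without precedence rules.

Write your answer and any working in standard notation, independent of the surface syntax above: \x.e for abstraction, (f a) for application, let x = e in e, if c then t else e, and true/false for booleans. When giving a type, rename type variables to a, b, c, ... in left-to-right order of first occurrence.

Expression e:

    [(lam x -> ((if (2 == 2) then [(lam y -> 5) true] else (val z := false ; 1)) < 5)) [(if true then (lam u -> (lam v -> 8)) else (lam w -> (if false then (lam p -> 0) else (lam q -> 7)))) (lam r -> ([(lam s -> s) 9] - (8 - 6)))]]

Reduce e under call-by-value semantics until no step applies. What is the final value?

Answer: false

Working:
step 0: ((\x.((if (2 == 2) then ((\y.5) true) else (let z = false in 1)) < 5)) ((if true then (\u.(\v.8)) else (\w.(if false then (\p.0) else (\q.7)))) (\r.(((\s.s) 9) - (8 - 6)))))
step 1: [if@1.0] ((\x.((if (2 == 2) then ((\y.5) true) else (let z = false in 1)) < 5)) ((\u.(\v.8)) (\r.(((\s.s) 9) - (8 - 6)))))
step 2: [beta@1] ((\x.((if (2 == 2) then ((\y.5) true) else (let z = false in 1)) < 5)) (\v.8))
step 3: [beta@root] ((if (2 == 2) then ((\y.5) true) else (let z = false in 1)) < 5)
step 4: [delta@0.0] ((if true then ((\y.5) true) else (let z = false in 1)) < 5)
step 5: [if@0] (((\y.5) true) < 5)
step 6: [beta@0] (5 < 5)
step 7: [delta@root] false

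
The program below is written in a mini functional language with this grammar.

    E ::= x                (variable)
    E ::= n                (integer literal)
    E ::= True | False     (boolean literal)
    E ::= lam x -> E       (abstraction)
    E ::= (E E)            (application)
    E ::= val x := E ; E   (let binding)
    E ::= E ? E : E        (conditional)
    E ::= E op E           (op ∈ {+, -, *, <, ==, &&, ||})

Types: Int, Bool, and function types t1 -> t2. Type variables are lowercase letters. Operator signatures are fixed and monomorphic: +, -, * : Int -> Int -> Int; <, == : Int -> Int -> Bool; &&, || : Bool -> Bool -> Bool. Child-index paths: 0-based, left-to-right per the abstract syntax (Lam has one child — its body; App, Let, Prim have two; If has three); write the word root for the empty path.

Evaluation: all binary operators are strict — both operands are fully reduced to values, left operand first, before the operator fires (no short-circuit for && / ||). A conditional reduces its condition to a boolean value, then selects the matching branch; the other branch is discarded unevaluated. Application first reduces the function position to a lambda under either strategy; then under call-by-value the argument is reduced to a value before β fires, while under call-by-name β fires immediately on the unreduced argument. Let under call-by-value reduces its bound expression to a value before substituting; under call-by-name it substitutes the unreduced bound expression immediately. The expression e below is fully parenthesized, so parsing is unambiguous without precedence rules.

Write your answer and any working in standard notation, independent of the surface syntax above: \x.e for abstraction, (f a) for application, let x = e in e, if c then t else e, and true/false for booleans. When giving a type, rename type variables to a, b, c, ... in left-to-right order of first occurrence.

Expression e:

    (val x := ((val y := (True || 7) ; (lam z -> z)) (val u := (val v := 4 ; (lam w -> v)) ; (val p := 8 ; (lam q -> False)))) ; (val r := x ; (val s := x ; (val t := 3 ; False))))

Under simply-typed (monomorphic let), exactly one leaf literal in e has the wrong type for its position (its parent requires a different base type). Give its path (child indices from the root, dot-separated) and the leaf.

Working:
  unify Bool ~ Bool
  unify Int ~ Bool
  FAIL: mismatch Int ~ Bool

Answer: 0.0.0.1 : 7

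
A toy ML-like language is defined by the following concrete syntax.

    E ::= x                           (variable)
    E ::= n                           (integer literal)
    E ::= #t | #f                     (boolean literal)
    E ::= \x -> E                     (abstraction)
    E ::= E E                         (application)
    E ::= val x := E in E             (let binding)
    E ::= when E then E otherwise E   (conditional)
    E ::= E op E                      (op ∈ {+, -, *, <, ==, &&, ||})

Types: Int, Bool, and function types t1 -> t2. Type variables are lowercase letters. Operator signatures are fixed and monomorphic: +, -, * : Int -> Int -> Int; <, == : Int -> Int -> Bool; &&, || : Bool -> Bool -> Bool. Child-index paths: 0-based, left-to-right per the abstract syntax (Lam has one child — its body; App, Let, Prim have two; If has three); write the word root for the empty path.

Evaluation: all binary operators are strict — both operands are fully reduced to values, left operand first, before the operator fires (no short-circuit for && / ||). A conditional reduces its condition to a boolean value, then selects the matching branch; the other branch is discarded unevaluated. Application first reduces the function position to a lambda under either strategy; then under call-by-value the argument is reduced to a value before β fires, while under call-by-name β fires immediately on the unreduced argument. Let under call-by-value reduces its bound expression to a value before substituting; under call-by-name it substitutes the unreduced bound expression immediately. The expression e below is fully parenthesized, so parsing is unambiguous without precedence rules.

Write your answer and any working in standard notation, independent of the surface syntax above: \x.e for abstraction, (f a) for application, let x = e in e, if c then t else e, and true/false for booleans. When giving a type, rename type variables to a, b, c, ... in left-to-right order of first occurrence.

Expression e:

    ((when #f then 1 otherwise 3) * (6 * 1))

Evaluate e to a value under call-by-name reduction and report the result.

Answer: 18

Working:
step 0: ((if false then 1 else 3) * (6 * 1))
step 1: [if@0] (3 * (6 * 1))
step 2: [delta@1] (3 * 6)
step 3: [delta@root] 18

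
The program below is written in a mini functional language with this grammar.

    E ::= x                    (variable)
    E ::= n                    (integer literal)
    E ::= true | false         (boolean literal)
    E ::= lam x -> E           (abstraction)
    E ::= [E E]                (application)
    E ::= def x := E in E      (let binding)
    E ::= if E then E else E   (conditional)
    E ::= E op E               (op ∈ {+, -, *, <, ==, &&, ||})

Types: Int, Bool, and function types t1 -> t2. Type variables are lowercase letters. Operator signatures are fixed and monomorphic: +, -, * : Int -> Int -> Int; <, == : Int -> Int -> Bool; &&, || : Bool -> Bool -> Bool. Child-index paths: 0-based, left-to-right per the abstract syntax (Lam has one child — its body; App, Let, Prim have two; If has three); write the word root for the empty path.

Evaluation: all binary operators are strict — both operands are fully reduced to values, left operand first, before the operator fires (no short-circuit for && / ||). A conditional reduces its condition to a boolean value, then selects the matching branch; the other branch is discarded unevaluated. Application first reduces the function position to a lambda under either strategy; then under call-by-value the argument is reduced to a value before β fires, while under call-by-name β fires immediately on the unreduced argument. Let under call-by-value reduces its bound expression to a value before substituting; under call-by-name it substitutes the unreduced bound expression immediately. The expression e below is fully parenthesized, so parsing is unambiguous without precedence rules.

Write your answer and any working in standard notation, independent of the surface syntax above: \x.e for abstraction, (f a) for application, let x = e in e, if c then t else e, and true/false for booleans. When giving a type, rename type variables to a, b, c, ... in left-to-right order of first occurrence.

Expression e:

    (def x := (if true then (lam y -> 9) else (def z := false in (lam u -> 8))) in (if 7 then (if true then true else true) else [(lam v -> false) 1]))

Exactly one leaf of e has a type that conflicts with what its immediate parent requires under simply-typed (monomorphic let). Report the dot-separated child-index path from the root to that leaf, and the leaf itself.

Trace:
  unify Bool ~ Bool
\y._ : a -> Int
let z : Bool
\u._ : b -> Int
  unify a -> Int ~ b -> Int
  unify a ~ b
  unify Int ~ Int
let x : b -> Int
  unify Int ~ Bool
  FAIL: mismatch Int ~ Bool

Answer: 1.0 : 7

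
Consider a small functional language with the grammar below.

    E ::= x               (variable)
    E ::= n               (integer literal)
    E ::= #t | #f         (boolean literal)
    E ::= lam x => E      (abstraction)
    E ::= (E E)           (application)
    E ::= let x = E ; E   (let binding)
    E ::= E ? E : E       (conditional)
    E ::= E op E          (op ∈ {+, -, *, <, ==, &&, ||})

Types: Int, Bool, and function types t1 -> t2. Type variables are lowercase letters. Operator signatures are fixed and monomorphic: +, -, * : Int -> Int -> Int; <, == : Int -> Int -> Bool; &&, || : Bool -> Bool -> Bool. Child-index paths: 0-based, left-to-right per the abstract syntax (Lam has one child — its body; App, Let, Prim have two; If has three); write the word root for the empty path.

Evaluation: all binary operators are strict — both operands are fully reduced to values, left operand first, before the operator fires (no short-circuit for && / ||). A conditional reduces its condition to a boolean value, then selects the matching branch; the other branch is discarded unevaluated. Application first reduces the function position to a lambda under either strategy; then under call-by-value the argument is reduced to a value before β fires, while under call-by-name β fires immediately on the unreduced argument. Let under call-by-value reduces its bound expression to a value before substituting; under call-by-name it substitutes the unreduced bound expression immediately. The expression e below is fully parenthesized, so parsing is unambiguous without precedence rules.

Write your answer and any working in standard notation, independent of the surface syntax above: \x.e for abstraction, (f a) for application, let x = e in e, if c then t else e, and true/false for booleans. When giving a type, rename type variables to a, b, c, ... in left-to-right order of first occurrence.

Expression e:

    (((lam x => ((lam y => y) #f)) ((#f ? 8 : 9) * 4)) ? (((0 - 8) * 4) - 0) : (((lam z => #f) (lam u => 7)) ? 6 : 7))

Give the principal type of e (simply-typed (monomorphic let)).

Trace:
y : b
\y._ : b -> b
  unify b -> b ~ Bool -> c
  unify b ~ Bool
  unify Bool ~ c
_ _ : Bool
\x._ : a -> Bool
  unify Bool ~ Bool
  unify Int ~ Int
  unify Int ~ Int
  unify Int ~ Int
  unify a -> Bool ~ Int -> d
  unify a ~ Int
  unify Bool ~ d
_ _ : Bool
  unify Bool ~ Bool
  unify Int ~ Int
  unify Int ~ Int
  unify Int ~ Int
  unify Int ~ Int
  unify Int ~ Int
  unify Int ~ Int
\z._ : e -> Bool
\u._ : f -> Int
  unify e -> Bool ~ (f -> Int) -> g
  unify e ~ f -> Int
  unify Bool ~ g
_ _ : Bool
  unify Bool ~ Bool
  unify Int ~ Int
  unify Int ~ Int

Answer: Int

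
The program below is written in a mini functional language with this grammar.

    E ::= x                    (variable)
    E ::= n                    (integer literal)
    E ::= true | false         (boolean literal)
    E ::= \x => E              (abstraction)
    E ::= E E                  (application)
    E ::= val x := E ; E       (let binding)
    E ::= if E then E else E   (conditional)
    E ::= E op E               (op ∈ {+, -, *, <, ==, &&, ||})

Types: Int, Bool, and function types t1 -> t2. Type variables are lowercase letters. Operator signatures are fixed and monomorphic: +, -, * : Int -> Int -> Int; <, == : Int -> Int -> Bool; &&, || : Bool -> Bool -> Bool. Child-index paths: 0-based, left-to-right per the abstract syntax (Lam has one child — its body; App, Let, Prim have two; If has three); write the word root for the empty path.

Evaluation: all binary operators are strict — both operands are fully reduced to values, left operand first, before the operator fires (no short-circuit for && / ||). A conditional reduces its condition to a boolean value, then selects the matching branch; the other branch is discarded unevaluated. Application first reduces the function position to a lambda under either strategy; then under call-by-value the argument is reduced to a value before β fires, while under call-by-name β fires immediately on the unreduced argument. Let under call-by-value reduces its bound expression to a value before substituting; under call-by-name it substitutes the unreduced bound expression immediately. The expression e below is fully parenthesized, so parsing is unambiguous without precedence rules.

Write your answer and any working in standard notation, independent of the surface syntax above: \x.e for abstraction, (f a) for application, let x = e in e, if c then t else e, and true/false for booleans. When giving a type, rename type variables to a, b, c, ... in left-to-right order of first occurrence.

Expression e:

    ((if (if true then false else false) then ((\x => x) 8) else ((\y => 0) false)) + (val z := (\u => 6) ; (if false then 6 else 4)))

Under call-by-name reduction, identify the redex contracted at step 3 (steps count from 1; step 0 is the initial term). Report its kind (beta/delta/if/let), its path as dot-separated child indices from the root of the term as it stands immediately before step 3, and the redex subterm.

Derivation:
step 0: ((if (if true then false else false) then ((\x.x) 8) else ((\y.0) false)) + (let z = (\u.6) in (if false then 6 else 4)))
step 1: [if@0.0] ((if false then ((\x.x) 8) else ((\y.0) false)) + (let z = (\u.6) in (if false then 6 else 4)))
step 2: [if@0] (((\y.0) false) + (let z = (\u.6) in (if false then 6 else 4)))
step 3: [beta@0] (0 + (let z = (\u.6) in (if false then 6 else 4)))

Answer: beta at 0 : ((\y.0) false)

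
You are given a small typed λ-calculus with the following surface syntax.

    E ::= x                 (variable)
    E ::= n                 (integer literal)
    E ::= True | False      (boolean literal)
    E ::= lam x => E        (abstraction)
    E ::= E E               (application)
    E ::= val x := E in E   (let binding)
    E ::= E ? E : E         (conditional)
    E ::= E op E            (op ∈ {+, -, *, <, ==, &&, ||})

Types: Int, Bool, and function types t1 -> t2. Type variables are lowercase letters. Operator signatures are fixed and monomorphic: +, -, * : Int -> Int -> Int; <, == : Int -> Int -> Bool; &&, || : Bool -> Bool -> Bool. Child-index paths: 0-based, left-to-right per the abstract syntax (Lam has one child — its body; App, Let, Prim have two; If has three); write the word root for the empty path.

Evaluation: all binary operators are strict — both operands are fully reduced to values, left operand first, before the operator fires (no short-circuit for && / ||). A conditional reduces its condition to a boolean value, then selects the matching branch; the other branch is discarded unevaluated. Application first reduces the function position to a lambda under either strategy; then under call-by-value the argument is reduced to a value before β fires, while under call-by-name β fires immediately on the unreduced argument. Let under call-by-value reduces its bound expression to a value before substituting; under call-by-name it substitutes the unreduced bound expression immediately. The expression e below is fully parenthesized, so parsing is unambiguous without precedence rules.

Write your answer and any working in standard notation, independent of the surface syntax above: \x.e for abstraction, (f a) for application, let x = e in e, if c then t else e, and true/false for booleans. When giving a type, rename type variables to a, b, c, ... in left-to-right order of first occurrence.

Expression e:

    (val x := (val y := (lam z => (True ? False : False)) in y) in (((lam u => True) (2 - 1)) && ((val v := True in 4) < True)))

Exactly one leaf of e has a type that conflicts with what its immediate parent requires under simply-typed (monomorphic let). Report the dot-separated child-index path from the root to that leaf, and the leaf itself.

Answer: 1.1.1 : true

Working:
  unify Bool ~ Bool
  unify Bool ~ Bool
\z._ : a -> Bool
let y : a -> Bool
y : a -> Bool
let x : a -> Bool
\u._ : b -> Bool
  unify Int ~ Int
  unify Int ~ Int
  unify b -> Bool ~ Int -> c
  unify b ~ Int
  unify Bool ~ c
_ _ : Bool
  unify Bool ~ Bool
let v : Bool
  unify Int ~ Int
  unify Bool ~ Int
  FAIL: mismatch Bool ~ Int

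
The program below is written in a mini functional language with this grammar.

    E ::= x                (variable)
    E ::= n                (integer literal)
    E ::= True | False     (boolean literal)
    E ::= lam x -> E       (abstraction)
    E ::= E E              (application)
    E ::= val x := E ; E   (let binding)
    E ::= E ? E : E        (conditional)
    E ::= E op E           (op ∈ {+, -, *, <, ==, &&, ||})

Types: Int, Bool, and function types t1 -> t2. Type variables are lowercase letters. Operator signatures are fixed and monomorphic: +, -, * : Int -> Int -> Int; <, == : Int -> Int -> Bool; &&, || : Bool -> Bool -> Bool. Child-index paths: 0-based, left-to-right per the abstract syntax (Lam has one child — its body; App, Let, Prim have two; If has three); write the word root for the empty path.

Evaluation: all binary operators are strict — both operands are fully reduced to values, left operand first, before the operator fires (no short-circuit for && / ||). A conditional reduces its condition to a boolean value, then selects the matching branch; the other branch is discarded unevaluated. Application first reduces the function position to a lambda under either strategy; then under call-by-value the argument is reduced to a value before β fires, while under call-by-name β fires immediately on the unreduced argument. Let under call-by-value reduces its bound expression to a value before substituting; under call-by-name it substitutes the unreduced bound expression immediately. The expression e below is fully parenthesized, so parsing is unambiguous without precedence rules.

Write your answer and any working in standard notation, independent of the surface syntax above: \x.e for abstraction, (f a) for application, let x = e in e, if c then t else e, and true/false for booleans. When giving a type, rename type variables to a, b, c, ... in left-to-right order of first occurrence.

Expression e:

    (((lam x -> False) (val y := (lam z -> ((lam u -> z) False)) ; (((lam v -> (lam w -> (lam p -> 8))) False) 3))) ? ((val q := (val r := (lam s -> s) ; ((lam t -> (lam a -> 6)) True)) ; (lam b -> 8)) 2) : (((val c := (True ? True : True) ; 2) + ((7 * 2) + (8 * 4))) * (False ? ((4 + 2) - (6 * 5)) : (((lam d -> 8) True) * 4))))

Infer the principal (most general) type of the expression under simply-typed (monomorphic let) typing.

Working:
\x._ : a -> Bool
z : b
\u._ : c -> b
  unify c -> b ~ Bool -> d
  unify c ~ Bool
  unify b ~ d
_ _ : d
\z._ : d -> d
let y : d -> d
\p._ : g -> Int
\w._ : f -> g -> Int
\v._ : e -> f -> g -> Int
  unify e -> f -> g -> Int ~ Bool -> h
  unify e ~ Bool
  unify f -> g -> Int ~ h
_ _ : f -> g -> Int
  unify f -> g -> Int ~ Int -> i
  unify f ~ Int
  unify g -> Int ~ i
_ _ : g -> Int
  unify a -> Bool ~ (g -> Int) -> j
  unify a ~ g -> Int
  unify Bool ~ j
_ _ : Bool
  unify Bool ~ Bool
s : k
\s._ : k -> k
let r : k -> k
\a._ : m -> Int
\t._ : l -> m -> Int
  unify l -> m -> Int ~ Bool -> n
  unify l ~ Bool
  unify m -> Int ~ n
_ _ : m -> Int
let q : m -> Int
\b._ : o -> Int
  unify o -> Int ~ Int -> p
  unify o ~ Int
  unify Int ~ p
_ _ : Int
  unify Bool ~ Bool
  unify Bool ~ Bool
let c : Bool
  unify Int ~ Int
  unify Int ~ Int
  unify Int ~ Int
  unify Int ~ Int
  unify Int ~ Int
  unify Int ~ Int
  unify Int ~ Int
  unify Int ~ Int
  unify Int ~ Int
  unify Bool ~ Bool
  unify Int ~ Int
  unify Int ~ Int
  unify Int ~ Int
  unify Int ~ Int
  unify Int ~ Int
  unify Int ~ Int
\d._ : q -> Int
  unify q -> Int ~ Bool -> r
  unify q ~ Bool
  unify Int ~ r
_ _ : Int
  unify Int ~ Int
  unify Int ~ Int
  unify Int ~ Int
  unify Int ~ Int
  unify Int ~ Int

Answer: Int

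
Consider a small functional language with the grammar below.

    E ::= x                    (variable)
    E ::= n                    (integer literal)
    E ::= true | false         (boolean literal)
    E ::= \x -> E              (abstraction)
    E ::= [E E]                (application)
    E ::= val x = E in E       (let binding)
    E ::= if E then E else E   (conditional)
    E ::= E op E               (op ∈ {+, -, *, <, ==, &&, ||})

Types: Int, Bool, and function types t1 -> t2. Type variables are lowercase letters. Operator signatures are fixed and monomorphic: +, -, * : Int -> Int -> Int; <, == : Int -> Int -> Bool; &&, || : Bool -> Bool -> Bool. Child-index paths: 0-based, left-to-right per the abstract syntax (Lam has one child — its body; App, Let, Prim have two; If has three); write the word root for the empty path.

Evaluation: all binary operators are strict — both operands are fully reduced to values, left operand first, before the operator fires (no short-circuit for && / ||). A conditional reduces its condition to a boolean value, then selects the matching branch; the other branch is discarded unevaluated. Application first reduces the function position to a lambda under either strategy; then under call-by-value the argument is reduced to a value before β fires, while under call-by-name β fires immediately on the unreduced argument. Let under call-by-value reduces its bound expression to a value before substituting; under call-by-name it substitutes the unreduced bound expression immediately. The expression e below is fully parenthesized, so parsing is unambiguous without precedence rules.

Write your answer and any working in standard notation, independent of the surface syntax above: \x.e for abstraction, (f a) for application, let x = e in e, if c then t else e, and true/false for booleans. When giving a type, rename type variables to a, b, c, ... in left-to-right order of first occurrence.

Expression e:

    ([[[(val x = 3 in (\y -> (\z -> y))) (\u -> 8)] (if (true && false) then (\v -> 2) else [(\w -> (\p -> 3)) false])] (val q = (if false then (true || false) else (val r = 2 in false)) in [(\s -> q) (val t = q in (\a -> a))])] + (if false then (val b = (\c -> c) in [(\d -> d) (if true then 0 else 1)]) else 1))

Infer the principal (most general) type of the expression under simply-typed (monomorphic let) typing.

Answer: Int

Derivation:
let x : Int
y : a
\z._ : b -> a
\y._ : a -> b -> a
\u._ : c -> Int
  unify a -> b -> a ~ (c -> Int) -> d
  unify a ~ c -> Int
  unify b -> c -> Int ~ d
_ _ : b -> c -> Int
  unify Bool ~ Bool
  unify Bool ~ Bool
  unify Bool ~ Bool
\v._ : e -> Int
\p._ : g -> Int
\w._ : f -> g -> Int
  unify f -> g -> Int ~ Bool -> h
  unify f ~ Bool
  unify g -> Int ~ h
_ _ : g -> Int
  unify e -> Int ~ g -> Int
  unify e ~ g
  unify Int ~ Int
  unify b -> c -> Int ~ (g -> Int) -> i
  unify b ~ g -> Int
  unify c -> Int ~ i
_ _ : c -> Int
  unify Bool ~ Bool
  unify Bool ~ Bool
  unify Bool ~ Bool
let r : Int
  unify Bool ~ Bool
let q : Bool
q : Bool
\s._ : j -> Bool
q : Bool
let t : Bool
a : k
\a._ : k -> k
  unify j -> Bool ~ (k -> k) -> l
  unify j ~ k -> k
  unify Bool ~ l
_ _ : Bool
  unify c -> Int ~ Bool -> m
  unify c ~ Bool
  unify Int ~ m
_ _ : Int
  unify Int ~ Int
  unify Bool ~ Bool
c : n
\c._ : n -> n
let b : n -> n
d : o
\d._ : o -> o
  unify Bool ~ Bool
  unify Int ~ Int
  unify o -> o ~ Int -> p
  unify o ~ Int
  unify Int ~ p
_ _ : Int
  unify Int ~ Int
  unify Int ~ Int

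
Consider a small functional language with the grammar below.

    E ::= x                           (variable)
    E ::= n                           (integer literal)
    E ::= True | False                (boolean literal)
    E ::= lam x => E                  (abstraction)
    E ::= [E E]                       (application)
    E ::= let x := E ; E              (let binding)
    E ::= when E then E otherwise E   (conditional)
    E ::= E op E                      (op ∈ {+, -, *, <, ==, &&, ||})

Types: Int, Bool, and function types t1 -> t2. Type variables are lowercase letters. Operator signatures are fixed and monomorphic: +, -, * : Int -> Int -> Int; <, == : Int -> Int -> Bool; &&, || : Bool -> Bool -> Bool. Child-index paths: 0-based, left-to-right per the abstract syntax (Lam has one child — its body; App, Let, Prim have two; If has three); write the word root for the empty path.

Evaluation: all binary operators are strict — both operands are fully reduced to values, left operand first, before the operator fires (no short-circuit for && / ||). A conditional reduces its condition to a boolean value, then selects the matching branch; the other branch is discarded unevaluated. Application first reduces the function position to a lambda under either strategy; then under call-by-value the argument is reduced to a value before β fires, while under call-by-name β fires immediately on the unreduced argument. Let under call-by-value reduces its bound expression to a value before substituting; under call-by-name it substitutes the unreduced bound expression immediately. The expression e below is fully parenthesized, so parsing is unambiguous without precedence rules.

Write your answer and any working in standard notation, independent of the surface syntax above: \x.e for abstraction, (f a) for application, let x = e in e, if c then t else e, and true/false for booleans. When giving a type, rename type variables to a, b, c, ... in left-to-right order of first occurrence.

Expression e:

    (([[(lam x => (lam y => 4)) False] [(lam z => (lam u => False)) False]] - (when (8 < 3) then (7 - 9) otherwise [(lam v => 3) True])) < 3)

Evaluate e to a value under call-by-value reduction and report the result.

Derivation:
step 0: (((((\x.(\y.4)) false) ((\z.(\u.false)) false)) - (if (8 < 3) then (7 - 9) else ((\v.3) true))) < 3)
step 1: [beta@0.0.0] ((((\y.4) ((\z.(\u.false)) false)) - (if (8 < 3) then (7 - 9) else ((\v.3) true))) < 3)
step 2: [beta@0.0.1] ((((\y.4) (\u.false)) - (if (8 < 3) then (7 - 9) else ((\v.3) true))) < 3)
step 3: [beta@0.0] ((4 - (if (8 < 3) then (7 - 9) else ((\v.3) true))) < 3)
step 4: [delta@0.1.0] ((4 - (if false then (7 - 9) else ((\v.3) true))) < 3)
step 5: [if@0.1] ((4 - ((\v.3) true)) < 3)
step 6: [beta@0.1] ((4 - 3) < 3)
step 7: [delta@0] (1 < 3)
step 8: [delta@root] true

Answer: true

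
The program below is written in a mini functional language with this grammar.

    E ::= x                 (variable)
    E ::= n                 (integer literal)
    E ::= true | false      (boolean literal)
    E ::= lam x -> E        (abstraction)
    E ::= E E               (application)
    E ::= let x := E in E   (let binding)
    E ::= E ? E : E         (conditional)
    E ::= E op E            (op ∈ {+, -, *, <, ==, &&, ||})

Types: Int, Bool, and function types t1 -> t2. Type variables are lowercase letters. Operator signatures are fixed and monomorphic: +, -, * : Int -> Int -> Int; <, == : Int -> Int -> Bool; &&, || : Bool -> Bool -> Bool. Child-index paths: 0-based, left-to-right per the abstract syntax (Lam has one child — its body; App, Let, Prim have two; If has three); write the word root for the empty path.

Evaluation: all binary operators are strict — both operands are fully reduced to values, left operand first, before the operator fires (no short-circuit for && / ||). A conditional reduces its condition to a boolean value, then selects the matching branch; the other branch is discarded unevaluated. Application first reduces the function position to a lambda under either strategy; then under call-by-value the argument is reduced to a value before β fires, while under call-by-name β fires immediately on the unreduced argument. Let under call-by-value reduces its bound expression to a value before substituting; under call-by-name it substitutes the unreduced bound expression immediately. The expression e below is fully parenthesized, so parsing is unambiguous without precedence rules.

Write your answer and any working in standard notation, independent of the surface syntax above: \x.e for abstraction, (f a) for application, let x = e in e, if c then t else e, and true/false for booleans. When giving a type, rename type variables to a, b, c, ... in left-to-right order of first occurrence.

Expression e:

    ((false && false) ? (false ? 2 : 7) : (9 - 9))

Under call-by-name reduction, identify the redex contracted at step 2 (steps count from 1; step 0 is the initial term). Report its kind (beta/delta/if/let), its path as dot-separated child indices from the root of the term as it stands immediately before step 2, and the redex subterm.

Answer: if at root : (if false then (if false then 2 else 7) else (9 - 9))

Derivation:
step 0: (if (false && false) then (if false then 2 else 7) else (9 - 9))
step 1: [delta@0] (if false then (if false then 2 else 7) else (9 - 9))
step 2: [if@root] (9 - 9)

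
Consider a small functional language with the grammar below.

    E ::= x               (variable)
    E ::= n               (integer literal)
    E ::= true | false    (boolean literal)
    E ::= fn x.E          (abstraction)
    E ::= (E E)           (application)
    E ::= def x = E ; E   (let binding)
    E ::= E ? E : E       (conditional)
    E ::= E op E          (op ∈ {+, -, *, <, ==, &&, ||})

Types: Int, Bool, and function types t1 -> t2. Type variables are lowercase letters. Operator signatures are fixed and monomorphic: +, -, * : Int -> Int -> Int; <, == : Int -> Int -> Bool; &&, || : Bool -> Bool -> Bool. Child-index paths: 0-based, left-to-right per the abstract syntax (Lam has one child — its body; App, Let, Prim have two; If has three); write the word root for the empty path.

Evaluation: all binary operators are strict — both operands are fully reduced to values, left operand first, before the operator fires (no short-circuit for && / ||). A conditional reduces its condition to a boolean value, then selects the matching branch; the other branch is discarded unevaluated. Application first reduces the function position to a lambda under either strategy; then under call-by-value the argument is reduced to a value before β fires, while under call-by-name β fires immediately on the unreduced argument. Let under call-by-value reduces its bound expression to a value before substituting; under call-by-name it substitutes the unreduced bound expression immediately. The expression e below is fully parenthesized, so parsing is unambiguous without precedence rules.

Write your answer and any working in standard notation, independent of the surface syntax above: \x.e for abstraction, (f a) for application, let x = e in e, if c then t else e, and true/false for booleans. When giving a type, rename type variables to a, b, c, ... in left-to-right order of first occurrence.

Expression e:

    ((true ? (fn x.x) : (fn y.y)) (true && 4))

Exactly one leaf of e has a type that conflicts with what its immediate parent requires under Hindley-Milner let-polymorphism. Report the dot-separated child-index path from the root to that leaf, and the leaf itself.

Working:
  unify Bool ~ Bool
x : a
\x._ : a -> a
y : b
\y._ : b -> b
  unify a -> a ~ b -> b
  unify a ~ b
  unify b ~ b
  unify Bool ~ Bool
  unify Int ~ Bool
  FAIL: mismatch Int ~ Bool

Answer: 1.1 : 4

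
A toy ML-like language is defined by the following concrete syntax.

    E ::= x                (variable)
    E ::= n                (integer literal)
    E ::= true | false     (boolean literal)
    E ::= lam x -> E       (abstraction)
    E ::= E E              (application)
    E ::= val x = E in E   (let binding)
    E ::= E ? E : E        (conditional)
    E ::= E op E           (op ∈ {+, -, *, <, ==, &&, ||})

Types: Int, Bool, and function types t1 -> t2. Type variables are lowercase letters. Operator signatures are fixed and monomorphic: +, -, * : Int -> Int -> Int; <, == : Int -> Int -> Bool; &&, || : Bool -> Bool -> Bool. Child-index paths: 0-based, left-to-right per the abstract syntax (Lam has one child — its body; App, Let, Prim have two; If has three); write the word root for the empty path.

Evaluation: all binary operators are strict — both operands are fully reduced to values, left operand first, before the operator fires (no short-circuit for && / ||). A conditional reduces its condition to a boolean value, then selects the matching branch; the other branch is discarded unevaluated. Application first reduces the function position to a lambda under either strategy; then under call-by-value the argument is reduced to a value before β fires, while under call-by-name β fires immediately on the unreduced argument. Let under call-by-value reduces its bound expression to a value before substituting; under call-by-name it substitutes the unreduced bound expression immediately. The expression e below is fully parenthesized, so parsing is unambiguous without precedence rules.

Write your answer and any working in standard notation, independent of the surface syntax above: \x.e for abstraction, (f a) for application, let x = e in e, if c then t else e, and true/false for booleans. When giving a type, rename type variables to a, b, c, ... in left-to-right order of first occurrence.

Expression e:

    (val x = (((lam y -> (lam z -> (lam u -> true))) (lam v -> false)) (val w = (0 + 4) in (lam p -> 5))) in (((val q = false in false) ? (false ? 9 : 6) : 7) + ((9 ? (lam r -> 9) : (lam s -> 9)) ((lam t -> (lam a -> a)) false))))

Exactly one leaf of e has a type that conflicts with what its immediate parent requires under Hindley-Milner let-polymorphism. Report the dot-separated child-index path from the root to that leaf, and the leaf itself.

Answer: 1.1.0.0 : 9

Trace:
\u._ : c -> Bool
\z._ : b -> c -> Bool
\y._ : a -> b -> c -> Bool
\v._ : d -> Bool
  unify a -> b -> c -> Bool ~ (d -> Bool) -> e
  unify a ~ d -> Bool
  unify b -> c -> Bool ~ e
_ _ : b -> c -> Bool
  unify Int ~ Int
  unify Int ~ Int
let w : Int
\p._ : f -> Int
  unify b -> c -> Bool ~ (f -> Int) -> g
  unify b ~ f -> Int
  unify c -> Bool ~ g
_ _ : c -> Bool
let x : forall. c -> Bool
let q : Bool
  unify Bool ~ Bool
  unify Bool ~ Bool
  unify Int ~ Int
  unify Int ~ Int
  unify Int ~ Int
  unify Int ~ Bool
  FAIL: mismatch Int ~ Bool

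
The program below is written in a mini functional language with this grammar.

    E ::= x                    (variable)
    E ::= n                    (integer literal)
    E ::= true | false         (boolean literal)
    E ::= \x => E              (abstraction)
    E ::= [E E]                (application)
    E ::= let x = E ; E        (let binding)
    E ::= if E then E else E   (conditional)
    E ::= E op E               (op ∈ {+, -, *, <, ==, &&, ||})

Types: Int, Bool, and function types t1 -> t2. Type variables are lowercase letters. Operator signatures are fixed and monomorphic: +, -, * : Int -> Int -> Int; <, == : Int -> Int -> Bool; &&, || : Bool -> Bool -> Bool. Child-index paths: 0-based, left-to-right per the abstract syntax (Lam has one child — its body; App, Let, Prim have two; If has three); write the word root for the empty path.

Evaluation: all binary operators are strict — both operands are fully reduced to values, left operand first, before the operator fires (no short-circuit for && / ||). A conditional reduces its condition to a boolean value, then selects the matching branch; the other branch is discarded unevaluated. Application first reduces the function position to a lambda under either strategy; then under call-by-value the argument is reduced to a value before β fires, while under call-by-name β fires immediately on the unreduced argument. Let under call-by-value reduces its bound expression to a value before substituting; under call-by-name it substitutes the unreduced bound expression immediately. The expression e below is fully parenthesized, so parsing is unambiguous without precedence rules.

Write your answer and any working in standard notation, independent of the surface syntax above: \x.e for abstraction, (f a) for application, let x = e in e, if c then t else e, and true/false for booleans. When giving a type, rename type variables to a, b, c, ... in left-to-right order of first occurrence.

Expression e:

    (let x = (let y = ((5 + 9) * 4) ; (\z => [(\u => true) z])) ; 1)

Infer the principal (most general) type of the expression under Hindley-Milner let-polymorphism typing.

Answer: Int

Working:
  unify Int ~ Int
  unify Int ~ Int
  unify Int ~ Int
  unify Int ~ Int
let y : Int
\u._ : b -> Bool
z : a
  unify b -> Bool ~ a -> c
  unify b ~ a
  unify Bool ~ c
_ _ : Bool
\z._ : a -> Bool
let x : forall. a -> Bool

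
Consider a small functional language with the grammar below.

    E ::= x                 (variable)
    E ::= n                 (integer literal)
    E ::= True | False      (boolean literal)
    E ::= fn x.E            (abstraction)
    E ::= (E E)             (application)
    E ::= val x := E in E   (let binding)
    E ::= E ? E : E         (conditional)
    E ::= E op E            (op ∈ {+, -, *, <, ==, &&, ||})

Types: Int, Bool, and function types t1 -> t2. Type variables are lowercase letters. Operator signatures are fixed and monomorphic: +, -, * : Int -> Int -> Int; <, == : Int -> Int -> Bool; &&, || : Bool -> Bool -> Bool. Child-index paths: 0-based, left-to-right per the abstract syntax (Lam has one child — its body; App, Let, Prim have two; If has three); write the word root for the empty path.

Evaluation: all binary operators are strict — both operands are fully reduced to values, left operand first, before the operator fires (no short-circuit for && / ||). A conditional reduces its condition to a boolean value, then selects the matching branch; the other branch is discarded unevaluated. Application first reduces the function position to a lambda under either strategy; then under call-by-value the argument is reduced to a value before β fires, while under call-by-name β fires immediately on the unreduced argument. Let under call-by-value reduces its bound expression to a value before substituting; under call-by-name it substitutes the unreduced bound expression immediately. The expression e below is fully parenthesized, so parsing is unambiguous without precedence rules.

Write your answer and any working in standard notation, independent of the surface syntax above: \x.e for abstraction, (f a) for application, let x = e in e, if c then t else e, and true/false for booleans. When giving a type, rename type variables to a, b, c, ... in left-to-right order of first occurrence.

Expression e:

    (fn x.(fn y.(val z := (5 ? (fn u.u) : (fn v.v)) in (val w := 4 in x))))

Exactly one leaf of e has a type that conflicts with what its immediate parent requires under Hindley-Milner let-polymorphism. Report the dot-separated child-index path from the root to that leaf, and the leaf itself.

Answer: 0.0.0.0 : 5

Trace:
  unify Int ~ Bool
  FAIL: mismatch Int ~ Bool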